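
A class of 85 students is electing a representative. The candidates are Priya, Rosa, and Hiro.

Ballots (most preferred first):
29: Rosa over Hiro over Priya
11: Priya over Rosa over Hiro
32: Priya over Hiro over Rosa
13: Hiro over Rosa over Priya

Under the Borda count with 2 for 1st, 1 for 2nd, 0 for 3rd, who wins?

Hiro

Priya: 29×0 + 11×2 + 32×2 + 13×0 = 86
Rosa: 29×2 + 11×1 + 32×0 + 13×1 = 82
Hiro: 29×1 + 11×0 + 32×1 + 13×2 = 87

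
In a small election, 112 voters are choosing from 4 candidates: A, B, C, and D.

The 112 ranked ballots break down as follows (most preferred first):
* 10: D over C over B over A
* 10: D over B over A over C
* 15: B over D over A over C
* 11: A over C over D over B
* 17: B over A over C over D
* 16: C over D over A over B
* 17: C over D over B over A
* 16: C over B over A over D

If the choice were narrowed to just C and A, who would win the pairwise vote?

C is ranked above A on 59 ballots; A above C on 53.

C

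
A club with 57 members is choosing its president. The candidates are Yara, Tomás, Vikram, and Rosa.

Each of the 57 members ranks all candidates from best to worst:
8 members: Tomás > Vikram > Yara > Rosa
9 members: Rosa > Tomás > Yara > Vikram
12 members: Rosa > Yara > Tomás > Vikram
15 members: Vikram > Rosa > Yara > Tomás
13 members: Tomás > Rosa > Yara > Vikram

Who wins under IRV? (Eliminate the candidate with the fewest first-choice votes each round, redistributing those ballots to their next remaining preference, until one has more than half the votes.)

Round 1: Yara 0, Tomás 21, Vikram 15, Rosa 21. Yara eliminated.
Round 2: Tomás 21, Vikram 15, Rosa 21. Vikram eliminated.
Round 3: Tomás 21, Rosa 36. Rosa has a majority (≥29).

Rosa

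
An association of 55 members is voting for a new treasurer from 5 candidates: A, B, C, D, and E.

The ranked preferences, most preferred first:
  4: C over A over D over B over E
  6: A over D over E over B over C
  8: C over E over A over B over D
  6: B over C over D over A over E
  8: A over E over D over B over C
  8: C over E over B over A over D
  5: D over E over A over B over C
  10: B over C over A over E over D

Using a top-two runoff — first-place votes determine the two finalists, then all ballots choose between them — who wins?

B

Round 1 first-place votes: A 14, B 16, C 20, D 5, E 0. C and B advance.
Runoff: C is ranked above B on 20 ballots, B above C on 35.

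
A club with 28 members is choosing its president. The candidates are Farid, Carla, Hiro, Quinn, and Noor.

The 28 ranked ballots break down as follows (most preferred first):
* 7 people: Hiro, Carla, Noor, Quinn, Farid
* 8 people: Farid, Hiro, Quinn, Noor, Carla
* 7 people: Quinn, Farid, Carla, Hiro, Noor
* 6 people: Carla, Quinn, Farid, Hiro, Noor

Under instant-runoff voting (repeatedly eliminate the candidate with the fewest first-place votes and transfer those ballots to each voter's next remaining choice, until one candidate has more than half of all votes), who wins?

Quinn

Round 1: Farid 8, Carla 6, Hiro 7, Quinn 7, Noor 0. Noor eliminated.
Round 2: Farid 8, Carla 6, Hiro 7, Quinn 7. Carla eliminated.
Round 3: Farid 8, Hiro 7, Quinn 13. Hiro eliminated.
Round 4: Farid 8, Quinn 20. Quinn has a majority (≥15).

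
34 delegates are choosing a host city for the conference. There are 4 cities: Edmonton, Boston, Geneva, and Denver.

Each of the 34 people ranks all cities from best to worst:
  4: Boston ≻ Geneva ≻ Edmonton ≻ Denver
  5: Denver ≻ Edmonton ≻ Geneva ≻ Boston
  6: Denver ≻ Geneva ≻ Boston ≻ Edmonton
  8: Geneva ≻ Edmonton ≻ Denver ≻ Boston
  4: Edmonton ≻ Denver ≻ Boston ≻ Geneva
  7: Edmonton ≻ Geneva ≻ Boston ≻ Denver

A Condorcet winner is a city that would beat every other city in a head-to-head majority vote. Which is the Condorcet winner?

Geneva

Geneva vs Edmonton: 18–16
Geneva vs Boston: 26–8
Geneva vs Denver: 19–15
Geneva beats every other city.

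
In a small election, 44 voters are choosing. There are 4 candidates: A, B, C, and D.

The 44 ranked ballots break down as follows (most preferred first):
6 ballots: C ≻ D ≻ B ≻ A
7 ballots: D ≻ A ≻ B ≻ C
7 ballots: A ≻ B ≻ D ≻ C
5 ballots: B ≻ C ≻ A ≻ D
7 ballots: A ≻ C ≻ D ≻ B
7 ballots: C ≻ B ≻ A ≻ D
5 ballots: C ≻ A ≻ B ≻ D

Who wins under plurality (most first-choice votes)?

C

First-place votes: A 14, B 5, C 18, D 7.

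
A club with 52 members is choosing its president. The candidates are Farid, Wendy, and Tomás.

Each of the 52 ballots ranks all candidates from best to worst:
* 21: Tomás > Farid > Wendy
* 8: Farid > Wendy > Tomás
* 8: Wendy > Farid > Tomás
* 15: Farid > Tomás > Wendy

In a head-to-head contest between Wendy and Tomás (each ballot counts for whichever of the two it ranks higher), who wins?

Tomás

Wendy is ranked above Tomás on 16 ballots; Tomás above Wendy on 36.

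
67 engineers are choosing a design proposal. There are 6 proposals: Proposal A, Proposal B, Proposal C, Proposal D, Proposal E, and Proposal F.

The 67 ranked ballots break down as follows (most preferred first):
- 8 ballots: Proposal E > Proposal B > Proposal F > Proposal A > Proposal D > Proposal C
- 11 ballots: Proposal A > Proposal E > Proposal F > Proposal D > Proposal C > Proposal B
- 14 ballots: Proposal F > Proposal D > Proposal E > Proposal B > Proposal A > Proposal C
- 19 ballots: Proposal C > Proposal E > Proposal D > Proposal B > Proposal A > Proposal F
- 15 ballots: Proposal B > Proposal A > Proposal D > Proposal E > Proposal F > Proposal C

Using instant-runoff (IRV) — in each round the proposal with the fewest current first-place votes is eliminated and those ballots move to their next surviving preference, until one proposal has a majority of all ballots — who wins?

Round 1: Proposal A 11, Proposal B 15, Proposal C 19, Proposal D 0, Proposal E 8, Proposal F 14. Proposal D eliminated.
Round 2: Proposal A 11, Proposal B 15, Proposal C 19, Proposal E 8, Proposal F 14. Proposal E eliminated.
Round 3: Proposal A 11, Proposal B 23, Proposal C 19, Proposal F 14. Proposal A eliminated.
Round 4: Proposal B 23, Proposal C 19, Proposal F 25. Proposal C eliminated.
Round 5: Proposal B 42, Proposal F 25. Proposal B has a majority (≥34).

Proposal B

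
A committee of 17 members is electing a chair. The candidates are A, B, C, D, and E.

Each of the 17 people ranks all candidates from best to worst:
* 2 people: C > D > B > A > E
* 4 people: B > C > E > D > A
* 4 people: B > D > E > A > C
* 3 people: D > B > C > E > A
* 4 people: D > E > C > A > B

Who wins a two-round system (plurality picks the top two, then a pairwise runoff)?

Round 1 first-place votes: A 0, B 8, C 2, D 7, E 0. B and D advance.
Runoff: B is ranked above D on 8 ballots, D above B on 9.

D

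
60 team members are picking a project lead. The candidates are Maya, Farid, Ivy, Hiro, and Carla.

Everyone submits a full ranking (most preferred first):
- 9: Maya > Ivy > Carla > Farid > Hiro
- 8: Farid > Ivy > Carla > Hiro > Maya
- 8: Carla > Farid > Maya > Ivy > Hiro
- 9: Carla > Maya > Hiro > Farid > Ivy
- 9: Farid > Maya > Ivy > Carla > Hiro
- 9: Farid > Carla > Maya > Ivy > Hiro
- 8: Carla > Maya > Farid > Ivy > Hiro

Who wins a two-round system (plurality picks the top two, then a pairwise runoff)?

Carla

Round 1 first-place votes: Maya 9, Farid 26, Ivy 0, Hiro 0, Carla 25. Farid and Carla advance.
Runoff: Farid is ranked above Carla on 26 ballots, Carla above Farid on 34.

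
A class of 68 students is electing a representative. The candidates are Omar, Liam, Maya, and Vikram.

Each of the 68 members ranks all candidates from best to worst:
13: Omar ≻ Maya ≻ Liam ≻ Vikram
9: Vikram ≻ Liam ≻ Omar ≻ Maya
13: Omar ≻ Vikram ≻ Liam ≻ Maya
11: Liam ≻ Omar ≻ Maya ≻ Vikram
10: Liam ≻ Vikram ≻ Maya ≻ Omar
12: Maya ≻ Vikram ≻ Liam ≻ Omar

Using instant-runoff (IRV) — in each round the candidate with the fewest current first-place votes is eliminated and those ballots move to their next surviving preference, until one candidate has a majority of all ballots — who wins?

Liam

Round 1: Omar 26, Liam 21, Maya 12, Vikram 9. Vikram eliminated.
Round 2: Omar 26, Liam 30, Maya 12. Maya eliminated.
Round 3: Omar 26, Liam 42. Liam has a majority (≥35).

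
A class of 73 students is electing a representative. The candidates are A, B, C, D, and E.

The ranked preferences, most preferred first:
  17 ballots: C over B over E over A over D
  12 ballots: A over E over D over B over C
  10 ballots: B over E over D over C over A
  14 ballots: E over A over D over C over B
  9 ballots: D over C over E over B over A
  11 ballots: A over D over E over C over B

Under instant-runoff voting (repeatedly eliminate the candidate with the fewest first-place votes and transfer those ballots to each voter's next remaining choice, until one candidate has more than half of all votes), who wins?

E

Round 1: A 23, B 10, C 17, D 9, E 14. D eliminated.
Round 2: A 23, B 10, C 26, E 14. B eliminated.
Round 3: A 23, C 26, E 24. A eliminated.
Round 4: C 26, E 47. E has a majority (≥37).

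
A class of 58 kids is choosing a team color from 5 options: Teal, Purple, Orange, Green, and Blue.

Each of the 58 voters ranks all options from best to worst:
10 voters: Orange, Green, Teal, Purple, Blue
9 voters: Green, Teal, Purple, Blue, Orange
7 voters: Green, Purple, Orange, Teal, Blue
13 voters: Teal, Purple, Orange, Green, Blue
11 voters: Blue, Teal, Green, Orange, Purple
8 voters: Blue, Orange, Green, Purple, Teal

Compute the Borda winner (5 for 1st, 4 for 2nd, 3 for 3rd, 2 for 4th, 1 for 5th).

Green

Teal: 10×3 + 9×4 + 7×2 + 13×5 + 11×4 + 8×1 = 197
Purple: 10×2 + 9×3 + 7×4 + 13×4 + 11×1 + 8×2 = 154
Orange: 10×5 + 9×1 + 7×3 + 13×3 + 11×2 + 8×4 = 173
Green: 10×4 + 9×5 + 7×5 + 13×2 + 11×3 + 8×3 = 203
Blue: 10×1 + 9×2 + 7×1 + 13×1 + 11×5 + 8×5 = 143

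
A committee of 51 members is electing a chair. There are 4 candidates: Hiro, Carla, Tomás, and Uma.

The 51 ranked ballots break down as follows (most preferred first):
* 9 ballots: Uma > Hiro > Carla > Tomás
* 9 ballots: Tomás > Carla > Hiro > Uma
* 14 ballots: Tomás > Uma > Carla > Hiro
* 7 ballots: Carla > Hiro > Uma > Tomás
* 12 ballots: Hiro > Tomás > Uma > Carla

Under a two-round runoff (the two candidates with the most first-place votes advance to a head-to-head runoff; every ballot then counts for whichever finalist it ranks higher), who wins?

Hiro

Round 1 first-place votes: Hiro 12, Carla 7, Tomás 23, Uma 9. Tomás and Hiro advance.
Runoff: Tomás is ranked above Hiro on 23 ballots, Hiro above Tomás on 28.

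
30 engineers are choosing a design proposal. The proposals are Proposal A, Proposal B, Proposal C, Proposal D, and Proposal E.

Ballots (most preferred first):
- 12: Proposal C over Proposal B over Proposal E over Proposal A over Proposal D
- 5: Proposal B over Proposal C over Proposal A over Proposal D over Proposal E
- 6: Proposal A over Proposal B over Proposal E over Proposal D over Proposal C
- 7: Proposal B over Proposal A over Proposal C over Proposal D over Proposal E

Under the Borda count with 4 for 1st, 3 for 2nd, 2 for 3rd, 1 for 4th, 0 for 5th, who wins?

Proposal A: 12×1 + 5×2 + 6×4 + 7×3 = 67
Proposal B: 12×3 + 5×4 + 6×3 + 7×4 = 102
Proposal C: 12×4 + 5×3 + 6×0 + 7×2 = 77
Proposal D: 12×0 + 5×1 + 6×1 + 7×1 = 18
Proposal E: 12×2 + 5×0 + 6×2 + 7×0 = 36

Proposal B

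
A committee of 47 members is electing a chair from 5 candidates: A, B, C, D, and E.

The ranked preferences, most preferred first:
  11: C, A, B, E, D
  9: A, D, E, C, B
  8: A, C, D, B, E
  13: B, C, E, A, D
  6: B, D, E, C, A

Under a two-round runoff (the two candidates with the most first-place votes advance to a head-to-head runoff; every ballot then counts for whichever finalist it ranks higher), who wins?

A

Round 1 first-place votes: A 17, B 19, C 11, D 0, E 0. B and A advance.
Runoff: B is ranked above A on 19 ballots, A above B on 28.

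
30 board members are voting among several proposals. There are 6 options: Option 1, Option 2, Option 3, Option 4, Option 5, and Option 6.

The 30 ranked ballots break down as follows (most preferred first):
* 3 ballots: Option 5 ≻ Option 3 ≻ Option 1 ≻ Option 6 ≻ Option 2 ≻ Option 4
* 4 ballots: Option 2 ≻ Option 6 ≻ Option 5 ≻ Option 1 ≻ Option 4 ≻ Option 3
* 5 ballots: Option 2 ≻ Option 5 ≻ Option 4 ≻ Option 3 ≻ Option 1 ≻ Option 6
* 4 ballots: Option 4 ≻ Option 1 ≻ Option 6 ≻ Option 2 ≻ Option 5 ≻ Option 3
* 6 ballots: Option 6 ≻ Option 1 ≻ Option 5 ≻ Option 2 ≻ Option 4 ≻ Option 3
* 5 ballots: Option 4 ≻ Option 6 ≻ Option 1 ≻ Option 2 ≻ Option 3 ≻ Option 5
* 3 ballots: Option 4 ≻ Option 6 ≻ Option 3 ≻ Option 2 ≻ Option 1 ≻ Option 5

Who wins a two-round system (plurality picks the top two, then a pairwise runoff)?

Option 2

Round 1 first-place votes: Option 1 0, Option 2 9, Option 3 0, Option 4 12, Option 5 3, Option 6 6. Option 4 and Option 2 advance.
Runoff: Option 4 is ranked above Option 2 on 12 ballots, Option 2 above Option 4 on 18.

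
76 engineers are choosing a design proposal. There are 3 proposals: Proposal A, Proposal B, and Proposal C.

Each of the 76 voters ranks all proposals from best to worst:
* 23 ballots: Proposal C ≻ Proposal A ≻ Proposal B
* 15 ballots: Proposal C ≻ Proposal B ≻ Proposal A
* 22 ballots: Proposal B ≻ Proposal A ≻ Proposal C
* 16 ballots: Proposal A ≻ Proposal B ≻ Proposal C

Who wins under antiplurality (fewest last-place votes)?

Last-place votes: Proposal A 15, Proposal B 23, Proposal C 38.

Proposal A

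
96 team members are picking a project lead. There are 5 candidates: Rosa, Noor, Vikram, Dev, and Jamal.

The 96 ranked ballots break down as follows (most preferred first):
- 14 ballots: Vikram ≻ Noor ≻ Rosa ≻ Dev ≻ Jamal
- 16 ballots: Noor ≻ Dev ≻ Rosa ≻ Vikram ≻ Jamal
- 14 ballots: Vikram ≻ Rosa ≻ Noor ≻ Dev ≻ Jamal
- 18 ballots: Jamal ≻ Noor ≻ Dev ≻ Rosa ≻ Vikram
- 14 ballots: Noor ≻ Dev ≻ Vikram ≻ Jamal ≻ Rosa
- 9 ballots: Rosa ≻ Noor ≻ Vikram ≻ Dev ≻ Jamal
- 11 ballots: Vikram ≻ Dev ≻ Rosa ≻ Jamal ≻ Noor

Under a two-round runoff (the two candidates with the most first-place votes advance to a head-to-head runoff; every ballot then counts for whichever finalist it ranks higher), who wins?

Noor

Round 1 first-place votes: Rosa 9, Noor 30, Vikram 39, Dev 0, Jamal 18. Vikram and Noor advance.
Runoff: Vikram is ranked above Noor on 39 ballots, Noor above Vikram on 57.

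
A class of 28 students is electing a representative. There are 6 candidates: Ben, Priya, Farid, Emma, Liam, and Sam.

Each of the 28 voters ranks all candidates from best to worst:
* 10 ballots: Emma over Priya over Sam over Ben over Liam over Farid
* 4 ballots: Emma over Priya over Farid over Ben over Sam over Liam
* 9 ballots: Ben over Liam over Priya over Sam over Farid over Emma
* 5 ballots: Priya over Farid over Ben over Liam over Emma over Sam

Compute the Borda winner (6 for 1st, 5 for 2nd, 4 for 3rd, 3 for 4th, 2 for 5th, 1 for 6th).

Priya

Ben: 10×3 + 4×3 + 9×6 + 5×4 = 116
Priya: 10×5 + 4×5 + 9×4 + 5×6 = 136
Farid: 10×1 + 4×4 + 9×2 + 5×5 = 69
Emma: 10×6 + 4×6 + 9×1 + 5×2 = 103
Liam: 10×2 + 4×1 + 9×5 + 5×3 = 84
Sam: 10×4 + 4×2 + 9×3 + 5×1 = 80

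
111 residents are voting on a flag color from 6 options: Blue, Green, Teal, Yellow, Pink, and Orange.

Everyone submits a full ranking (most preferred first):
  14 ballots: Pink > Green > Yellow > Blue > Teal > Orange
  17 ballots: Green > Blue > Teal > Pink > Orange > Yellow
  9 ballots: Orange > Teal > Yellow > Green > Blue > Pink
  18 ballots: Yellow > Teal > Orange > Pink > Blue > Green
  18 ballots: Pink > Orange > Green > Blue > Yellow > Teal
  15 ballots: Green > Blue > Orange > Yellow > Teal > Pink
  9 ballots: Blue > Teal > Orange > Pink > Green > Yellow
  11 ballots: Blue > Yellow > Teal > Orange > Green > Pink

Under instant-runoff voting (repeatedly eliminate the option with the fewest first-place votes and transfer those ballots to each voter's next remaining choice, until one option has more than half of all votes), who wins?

Round 1: Blue 20, Green 32, Teal 0, Yellow 18, Pink 32, Orange 9. Teal eliminated.
Round 2: Blue 20, Green 32, Yellow 18, Pink 32, Orange 9. Orange eliminated.
Round 3: Blue 20, Green 32, Yellow 27, Pink 32. Blue eliminated.
Round 4: Green 32, Yellow 38, Pink 41. Green eliminated.
Round 5: Yellow 53, Pink 58. Pink has a majority (≥56).

Pink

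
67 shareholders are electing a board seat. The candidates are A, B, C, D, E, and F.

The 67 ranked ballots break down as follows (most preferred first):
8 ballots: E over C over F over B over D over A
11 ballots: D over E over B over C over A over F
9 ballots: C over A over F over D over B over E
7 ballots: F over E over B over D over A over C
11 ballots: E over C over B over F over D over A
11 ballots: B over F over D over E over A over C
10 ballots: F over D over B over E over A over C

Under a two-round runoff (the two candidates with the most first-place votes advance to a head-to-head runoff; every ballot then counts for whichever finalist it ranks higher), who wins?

Round 1 first-place votes: A 0, B 11, C 9, D 11, E 19, F 17. E and F advance.
Runoff: E is ranked above F on 30 ballots, F above E on 37.

F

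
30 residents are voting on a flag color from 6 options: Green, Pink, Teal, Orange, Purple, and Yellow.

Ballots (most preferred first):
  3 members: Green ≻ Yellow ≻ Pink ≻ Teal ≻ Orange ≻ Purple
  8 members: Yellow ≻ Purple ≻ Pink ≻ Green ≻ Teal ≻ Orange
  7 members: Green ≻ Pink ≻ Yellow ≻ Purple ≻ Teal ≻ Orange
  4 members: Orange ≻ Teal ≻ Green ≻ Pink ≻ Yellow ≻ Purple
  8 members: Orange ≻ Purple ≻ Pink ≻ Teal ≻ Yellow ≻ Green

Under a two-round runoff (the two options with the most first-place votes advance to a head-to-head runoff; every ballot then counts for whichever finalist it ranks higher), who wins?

Round 1 first-place votes: Green 10, Pink 0, Teal 0, Orange 12, Purple 0, Yellow 8. Orange and Green advance.
Runoff: Orange is ranked above Green on 12 ballots, Green above Orange on 18.

Green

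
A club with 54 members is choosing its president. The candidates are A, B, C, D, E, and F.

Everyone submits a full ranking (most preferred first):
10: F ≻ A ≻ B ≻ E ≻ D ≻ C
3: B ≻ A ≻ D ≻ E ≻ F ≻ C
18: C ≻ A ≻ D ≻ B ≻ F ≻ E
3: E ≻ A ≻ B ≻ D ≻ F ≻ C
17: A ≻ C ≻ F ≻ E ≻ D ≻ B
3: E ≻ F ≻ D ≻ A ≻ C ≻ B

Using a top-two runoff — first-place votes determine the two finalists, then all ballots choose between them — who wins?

Round 1 first-place votes: A 17, B 3, C 18, D 0, E 6, F 10. C and A advance.
Runoff: C is ranked above A on 18 ballots, A above C on 36.

A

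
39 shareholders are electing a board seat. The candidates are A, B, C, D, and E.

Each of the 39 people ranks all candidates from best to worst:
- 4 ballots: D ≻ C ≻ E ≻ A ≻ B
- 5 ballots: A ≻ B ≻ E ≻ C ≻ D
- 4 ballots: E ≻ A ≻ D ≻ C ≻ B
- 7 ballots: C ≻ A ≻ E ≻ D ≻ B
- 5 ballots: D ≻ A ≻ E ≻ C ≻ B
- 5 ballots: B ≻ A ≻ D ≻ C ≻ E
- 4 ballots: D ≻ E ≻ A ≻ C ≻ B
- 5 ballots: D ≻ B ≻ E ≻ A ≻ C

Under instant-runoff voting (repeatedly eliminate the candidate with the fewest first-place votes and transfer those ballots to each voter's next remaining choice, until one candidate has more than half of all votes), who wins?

Round 1: A 5, B 5, C 7, D 18, E 4. E eliminated.
Round 2: A 9, B 5, C 7, D 18. B eliminated.
Round 3: A 14, C 7, D 18. C eliminated.
Round 4: A 21, D 18. A has a majority (≥20).

A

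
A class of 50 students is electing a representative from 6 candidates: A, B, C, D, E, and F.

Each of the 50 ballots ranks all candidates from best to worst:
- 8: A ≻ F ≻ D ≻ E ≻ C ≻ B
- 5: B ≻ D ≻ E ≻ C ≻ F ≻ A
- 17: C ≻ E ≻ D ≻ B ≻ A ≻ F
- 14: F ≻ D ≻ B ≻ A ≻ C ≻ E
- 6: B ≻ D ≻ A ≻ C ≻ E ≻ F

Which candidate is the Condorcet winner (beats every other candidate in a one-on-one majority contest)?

D

D vs A: 42–8
D vs B: 39–11
D vs C: 33–17
D vs E: 33–17
D vs F: 28–22
D beats every other candidate.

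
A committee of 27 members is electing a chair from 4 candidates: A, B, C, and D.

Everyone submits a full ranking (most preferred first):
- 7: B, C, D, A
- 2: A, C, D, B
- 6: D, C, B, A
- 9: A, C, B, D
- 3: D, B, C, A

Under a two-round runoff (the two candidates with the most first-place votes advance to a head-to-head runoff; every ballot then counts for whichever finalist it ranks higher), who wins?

D

Round 1 first-place votes: A 11, B 7, C 0, D 9. A and D advance.
Runoff: A is ranked above D on 11 ballots, D above A on 16.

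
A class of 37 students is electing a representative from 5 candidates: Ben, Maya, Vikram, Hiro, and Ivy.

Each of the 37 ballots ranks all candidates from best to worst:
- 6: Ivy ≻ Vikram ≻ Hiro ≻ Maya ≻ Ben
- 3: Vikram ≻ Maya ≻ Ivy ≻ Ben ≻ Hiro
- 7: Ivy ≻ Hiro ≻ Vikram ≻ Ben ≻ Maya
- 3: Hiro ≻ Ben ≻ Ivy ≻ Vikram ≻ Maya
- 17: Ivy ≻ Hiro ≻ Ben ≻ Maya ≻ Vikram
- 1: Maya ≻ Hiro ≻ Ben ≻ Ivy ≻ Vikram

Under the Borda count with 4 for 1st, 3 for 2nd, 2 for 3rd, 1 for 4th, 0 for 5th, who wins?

Ivy

Ben: 6×0 + 3×1 + 7×1 + 3×3 + 17×2 + 1×2 = 55
Maya: 6×1 + 3×3 + 7×0 + 3×0 + 17×1 + 1×4 = 36
Vikram: 6×3 + 3×4 + 7×2 + 3×1 + 17×0 + 1×0 = 47
Hiro: 6×2 + 3×0 + 7×3 + 3×4 + 17×3 + 1×3 = 99
Ivy: 6×4 + 3×2 + 7×4 + 3×2 + 17×4 + 1×1 = 133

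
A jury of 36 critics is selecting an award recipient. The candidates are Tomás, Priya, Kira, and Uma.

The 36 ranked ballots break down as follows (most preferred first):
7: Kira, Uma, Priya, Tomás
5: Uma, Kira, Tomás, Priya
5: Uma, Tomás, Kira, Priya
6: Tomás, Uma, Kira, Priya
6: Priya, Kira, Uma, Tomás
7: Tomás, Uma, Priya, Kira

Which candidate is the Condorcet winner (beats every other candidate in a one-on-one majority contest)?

Uma

Uma vs Tomás: 23–13
Uma vs Priya: 30–6
Uma vs Kira: 23–13
Uma beats every other candidate.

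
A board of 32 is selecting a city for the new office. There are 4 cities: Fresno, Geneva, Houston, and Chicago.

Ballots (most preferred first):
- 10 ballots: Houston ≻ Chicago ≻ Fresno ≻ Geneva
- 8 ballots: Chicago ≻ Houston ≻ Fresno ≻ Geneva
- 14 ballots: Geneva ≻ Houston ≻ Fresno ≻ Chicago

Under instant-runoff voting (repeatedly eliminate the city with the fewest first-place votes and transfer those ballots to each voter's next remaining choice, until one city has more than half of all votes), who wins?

Houston

Round 1: Fresno 0, Geneva 14, Houston 10, Chicago 8. Fresno eliminated.
Round 2: Geneva 14, Houston 10, Chicago 8. Chicago eliminated.
Round 3: Geneva 14, Houston 18. Houston has a majority (≥17).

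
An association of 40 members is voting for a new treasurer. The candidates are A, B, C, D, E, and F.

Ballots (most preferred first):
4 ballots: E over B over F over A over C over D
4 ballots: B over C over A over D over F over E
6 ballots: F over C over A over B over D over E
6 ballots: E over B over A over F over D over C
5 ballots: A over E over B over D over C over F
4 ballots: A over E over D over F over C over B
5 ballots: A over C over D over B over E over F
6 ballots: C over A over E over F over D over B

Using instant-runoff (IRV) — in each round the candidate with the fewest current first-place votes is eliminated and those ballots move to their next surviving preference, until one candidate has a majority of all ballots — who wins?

A

Round 1: A 14, B 4, C 6, D 0, E 10, F 6. D eliminated.
Round 2: A 14, B 4, C 6, E 10, F 6. B eliminated.
Round 3: A 14, C 10, E 10, F 6. F eliminated.
Round 4: A 14, C 16, E 10. E eliminated.
Round 5: A 24, C 16. A has a majority (≥21).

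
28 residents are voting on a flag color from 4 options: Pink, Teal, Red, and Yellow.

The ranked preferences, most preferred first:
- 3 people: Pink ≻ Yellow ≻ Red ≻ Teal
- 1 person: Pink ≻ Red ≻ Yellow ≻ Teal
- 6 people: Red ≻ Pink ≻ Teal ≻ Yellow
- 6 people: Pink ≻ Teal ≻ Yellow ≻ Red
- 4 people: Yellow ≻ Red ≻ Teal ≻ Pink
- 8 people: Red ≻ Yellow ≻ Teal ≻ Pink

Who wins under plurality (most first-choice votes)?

First-place votes: Pink 10, Teal 0, Red 14, Yellow 4.

Red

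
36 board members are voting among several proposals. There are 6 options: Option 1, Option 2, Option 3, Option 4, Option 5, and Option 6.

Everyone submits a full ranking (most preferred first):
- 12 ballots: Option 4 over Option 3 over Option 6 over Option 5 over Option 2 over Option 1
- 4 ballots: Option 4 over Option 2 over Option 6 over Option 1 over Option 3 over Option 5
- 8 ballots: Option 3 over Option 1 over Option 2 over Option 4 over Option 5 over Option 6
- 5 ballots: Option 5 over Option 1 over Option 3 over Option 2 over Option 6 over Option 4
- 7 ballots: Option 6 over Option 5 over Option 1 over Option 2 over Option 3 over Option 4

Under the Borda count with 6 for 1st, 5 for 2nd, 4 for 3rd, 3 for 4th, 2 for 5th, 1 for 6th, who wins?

Option 1: 12×1 + 4×3 + 8×5 + 5×5 + 7×4 = 117
Option 2: 12×2 + 4×5 + 8×4 + 5×3 + 7×3 = 112
Option 3: 12×5 + 4×2 + 8×6 + 5×4 + 7×2 = 150
Option 4: 12×6 + 4×6 + 8×3 + 5×1 + 7×1 = 132
Option 5: 12×3 + 4×1 + 8×2 + 5×6 + 7×5 = 121
Option 6: 12×4 + 4×4 + 8×1 + 5×2 + 7×6 = 124

Option 3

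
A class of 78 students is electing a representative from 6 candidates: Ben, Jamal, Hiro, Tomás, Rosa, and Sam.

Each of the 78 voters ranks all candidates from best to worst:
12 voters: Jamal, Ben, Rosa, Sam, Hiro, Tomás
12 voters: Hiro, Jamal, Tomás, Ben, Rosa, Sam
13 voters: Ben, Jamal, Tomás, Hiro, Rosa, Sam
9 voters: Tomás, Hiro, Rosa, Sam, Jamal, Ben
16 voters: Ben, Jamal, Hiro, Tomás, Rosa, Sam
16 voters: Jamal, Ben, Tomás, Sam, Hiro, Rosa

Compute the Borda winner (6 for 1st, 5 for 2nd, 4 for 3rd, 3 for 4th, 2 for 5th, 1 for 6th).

Ben: 12×5 + 12×3 + 13×6 + 9×1 + 16×6 + 16×5 = 359
Jamal: 12×6 + 12×5 + 13×5 + 9×2 + 16×5 + 16×6 = 391
Hiro: 12×2 + 12×6 + 13×3 + 9×5 + 16×4 + 16×2 = 276
Tomás: 12×1 + 12×4 + 13×4 + 9×6 + 16×3 + 16×4 = 278
Rosa: 12×4 + 12×2 + 13×2 + 9×4 + 16×2 + 16×1 = 182
Sam: 12×3 + 12×1 + 13×1 + 9×3 + 16×1 + 16×3 = 152

Jamal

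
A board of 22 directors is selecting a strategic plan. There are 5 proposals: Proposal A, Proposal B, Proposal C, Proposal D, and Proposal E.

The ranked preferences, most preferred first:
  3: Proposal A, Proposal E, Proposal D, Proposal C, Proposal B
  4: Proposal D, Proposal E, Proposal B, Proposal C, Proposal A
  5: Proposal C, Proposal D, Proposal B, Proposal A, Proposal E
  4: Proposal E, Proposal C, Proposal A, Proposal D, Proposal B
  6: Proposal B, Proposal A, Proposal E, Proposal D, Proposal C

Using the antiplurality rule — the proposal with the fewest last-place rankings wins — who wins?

Last-place votes: Proposal A 4, Proposal B 7, Proposal C 6, Proposal D 0, Proposal E 5.

Proposal D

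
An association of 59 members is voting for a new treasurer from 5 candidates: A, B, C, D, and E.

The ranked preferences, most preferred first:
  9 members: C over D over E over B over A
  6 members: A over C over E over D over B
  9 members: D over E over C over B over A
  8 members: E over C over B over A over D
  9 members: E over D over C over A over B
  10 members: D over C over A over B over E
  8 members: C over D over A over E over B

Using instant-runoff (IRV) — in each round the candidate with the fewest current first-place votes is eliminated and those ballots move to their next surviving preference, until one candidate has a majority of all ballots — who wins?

Round 1: A 6, B 0, C 17, D 19, E 17. B eliminated.
Round 2: A 6, C 17, D 19, E 17. A eliminated.
Round 3: C 23, D 19, E 17. E eliminated.
Round 4: C 31, D 28. C has a majority (≥30).

C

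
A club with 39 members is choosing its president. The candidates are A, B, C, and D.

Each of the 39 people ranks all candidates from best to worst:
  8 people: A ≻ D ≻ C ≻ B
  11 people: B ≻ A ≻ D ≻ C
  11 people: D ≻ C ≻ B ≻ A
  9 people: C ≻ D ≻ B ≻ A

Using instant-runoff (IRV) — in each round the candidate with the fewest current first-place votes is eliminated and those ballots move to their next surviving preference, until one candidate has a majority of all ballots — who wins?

Round 1: A 8, B 11, C 9, D 11. A eliminated.
Round 2: B 11, C 9, D 19. C eliminated.
Round 3: B 11, D 28. D has a majority (≥20).

D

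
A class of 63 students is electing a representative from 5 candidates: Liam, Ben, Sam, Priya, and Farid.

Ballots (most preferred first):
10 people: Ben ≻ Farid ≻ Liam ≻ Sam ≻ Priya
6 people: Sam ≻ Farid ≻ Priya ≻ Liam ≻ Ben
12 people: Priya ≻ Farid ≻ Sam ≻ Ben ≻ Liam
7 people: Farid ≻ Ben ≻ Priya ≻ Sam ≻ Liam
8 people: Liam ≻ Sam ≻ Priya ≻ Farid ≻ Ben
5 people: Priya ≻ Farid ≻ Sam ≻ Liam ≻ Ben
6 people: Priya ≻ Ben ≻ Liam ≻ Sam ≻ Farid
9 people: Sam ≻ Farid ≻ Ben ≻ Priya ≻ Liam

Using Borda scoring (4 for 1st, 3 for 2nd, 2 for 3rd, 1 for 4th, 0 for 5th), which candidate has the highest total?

Liam: 10×2 + 6×1 + 12×0 + 7×0 + 8×4 + 5×1 + 6×2 + 9×0 = 75
Ben: 10×4 + 6×0 + 12×1 + 7×3 + 8×0 + 5×0 + 6×3 + 9×2 = 109
Sam: 10×1 + 6×4 + 12×2 + 7×1 + 8×3 + 5×2 + 6×1 + 9×4 = 141
Priya: 10×0 + 6×2 + 12×4 + 7×2 + 8×2 + 5×4 + 6×4 + 9×1 = 143
Farid: 10×3 + 6×3 + 12×3 + 7×4 + 8×1 + 5×3 + 6×0 + 9×3 = 162

Farid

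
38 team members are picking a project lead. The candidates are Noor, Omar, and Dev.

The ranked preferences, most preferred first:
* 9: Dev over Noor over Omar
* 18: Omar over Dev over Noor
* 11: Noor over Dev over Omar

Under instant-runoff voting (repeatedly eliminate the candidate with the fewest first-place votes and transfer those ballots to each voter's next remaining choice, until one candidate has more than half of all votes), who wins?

Noor

Round 1: Noor 11, Omar 18, Dev 9. Dev eliminated.
Round 2: Noor 20, Omar 18. Noor has a majority (≥20).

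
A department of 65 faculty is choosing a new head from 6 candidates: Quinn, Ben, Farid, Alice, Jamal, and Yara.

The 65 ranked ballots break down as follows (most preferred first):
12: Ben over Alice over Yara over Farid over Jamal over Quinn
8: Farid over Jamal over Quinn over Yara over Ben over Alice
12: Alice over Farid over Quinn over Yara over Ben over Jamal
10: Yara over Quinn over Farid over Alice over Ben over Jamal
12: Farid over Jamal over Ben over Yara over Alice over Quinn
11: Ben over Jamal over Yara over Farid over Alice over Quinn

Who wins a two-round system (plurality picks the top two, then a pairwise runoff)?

Round 1 first-place votes: Quinn 0, Ben 23, Farid 20, Alice 12, Jamal 0, Yara 10. Ben and Farid advance.
Runoff: Ben is ranked above Farid on 23 ballots, Farid above Ben on 42.

Farid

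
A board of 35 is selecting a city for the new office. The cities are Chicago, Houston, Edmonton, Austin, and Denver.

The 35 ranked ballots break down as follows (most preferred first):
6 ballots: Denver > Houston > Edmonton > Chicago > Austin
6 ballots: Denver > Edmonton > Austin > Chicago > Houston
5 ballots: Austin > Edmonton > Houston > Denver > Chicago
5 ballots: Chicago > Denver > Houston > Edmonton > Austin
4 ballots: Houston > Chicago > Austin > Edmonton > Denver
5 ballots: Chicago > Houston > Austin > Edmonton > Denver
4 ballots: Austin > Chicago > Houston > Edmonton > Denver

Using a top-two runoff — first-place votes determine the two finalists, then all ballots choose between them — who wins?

Round 1 first-place votes: Chicago 10, Houston 4, Edmonton 0, Austin 9, Denver 12. Denver and Chicago advance.
Runoff: Denver is ranked above Chicago on 17 ballots, Chicago above Denver on 18.

Chicago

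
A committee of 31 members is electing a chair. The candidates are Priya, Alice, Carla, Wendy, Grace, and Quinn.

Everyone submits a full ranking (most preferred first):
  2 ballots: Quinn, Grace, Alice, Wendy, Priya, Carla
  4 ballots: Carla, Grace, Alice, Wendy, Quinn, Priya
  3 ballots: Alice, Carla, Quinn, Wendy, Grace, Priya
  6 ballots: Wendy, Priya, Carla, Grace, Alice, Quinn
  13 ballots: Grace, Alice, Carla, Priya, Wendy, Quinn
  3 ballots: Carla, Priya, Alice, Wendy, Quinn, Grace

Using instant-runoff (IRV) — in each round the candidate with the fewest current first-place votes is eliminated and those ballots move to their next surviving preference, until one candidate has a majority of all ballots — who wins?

Round 1: Priya 0, Alice 3, Carla 7, Wendy 6, Grace 13, Quinn 2. Priya eliminated.
Round 2: Alice 3, Carla 7, Wendy 6, Grace 13, Quinn 2. Quinn eliminated.
Round 3: Alice 3, Carla 7, Wendy 6, Grace 15. Alice eliminated.
Round 4: Carla 10, Wendy 6, Grace 15. Wendy eliminated.
Round 5: Carla 16, Grace 15. Carla has a majority (≥16).

Carla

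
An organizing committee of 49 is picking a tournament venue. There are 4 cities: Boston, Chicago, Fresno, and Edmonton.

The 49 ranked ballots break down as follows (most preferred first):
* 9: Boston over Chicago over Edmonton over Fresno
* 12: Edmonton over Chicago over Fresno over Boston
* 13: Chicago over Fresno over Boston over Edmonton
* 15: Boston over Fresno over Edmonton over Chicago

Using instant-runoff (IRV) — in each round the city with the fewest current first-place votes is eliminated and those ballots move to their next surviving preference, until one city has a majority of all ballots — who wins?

Chicago

Round 1: Boston 24, Chicago 13, Fresno 0, Edmonton 12. Fresno eliminated.
Round 2: Boston 24, Chicago 13, Edmonton 12. Edmonton eliminated.
Round 3: Boston 24, Chicago 25. Chicago has a majority (≥25).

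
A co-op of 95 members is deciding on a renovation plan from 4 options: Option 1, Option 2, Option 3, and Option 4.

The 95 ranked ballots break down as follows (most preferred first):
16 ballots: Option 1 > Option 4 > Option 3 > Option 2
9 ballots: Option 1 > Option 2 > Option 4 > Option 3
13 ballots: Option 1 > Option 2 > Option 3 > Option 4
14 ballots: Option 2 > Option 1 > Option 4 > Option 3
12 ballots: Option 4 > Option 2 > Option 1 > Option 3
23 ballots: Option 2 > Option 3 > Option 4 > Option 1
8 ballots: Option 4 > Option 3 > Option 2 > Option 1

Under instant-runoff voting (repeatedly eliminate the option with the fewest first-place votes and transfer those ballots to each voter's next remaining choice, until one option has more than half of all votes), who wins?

Round 1: Option 1 38, Option 2 37, Option 3 0, Option 4 20. Option 3 eliminated.
Round 2: Option 1 38, Option 2 37, Option 4 20. Option 4 eliminated.
Round 3: Option 1 38, Option 2 57. Option 2 has a majority (≥48).

Option 2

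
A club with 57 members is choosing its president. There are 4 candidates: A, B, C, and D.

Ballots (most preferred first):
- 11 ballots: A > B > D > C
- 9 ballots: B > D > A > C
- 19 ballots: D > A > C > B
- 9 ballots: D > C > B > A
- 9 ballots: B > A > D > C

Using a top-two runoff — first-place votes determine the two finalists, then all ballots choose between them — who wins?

Round 1 first-place votes: A 11, B 18, C 0, D 28. D and B advance.
Runoff: D is ranked above B on 28 ballots, B above D on 29.

B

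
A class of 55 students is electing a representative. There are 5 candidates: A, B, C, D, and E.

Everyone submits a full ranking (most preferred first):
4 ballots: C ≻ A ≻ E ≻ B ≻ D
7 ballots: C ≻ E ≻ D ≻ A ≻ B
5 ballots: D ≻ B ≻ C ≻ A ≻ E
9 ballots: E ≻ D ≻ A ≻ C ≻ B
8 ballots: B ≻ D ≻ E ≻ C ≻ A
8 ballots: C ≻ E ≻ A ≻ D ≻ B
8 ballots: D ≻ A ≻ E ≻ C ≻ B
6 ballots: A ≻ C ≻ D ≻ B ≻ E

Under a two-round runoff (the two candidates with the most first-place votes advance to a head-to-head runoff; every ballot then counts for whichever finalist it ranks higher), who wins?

Round 1 first-place votes: A 6, B 8, C 19, D 13, E 9. C and D advance.
Runoff: C is ranked above D on 25 ballots, D above C on 30.

D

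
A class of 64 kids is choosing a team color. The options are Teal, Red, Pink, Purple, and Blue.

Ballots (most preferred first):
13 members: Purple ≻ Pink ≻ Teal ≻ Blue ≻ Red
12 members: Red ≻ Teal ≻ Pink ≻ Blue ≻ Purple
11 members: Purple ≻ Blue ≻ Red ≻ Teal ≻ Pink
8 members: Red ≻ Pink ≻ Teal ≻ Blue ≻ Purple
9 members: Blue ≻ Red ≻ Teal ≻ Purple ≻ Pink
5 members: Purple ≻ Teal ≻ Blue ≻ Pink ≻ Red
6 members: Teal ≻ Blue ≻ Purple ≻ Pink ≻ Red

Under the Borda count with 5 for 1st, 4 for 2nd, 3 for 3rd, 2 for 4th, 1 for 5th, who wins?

Teal: 13×3 + 12×4 + 11×2 + 8×3 + 9×3 + 5×4 + 6×5 = 210
Red: 13×1 + 12×5 + 11×3 + 8×5 + 9×4 + 5×1 + 6×1 = 193
Pink: 13×4 + 12×3 + 11×1 + 8×4 + 9×1 + 5×2 + 6×2 = 162
Purple: 13×5 + 12×1 + 11×5 + 8×1 + 9×2 + 5×5 + 6×3 = 201
Blue: 13×2 + 12×2 + 11×4 + 8×2 + 9×5 + 5×3 + 6×4 = 194

Teal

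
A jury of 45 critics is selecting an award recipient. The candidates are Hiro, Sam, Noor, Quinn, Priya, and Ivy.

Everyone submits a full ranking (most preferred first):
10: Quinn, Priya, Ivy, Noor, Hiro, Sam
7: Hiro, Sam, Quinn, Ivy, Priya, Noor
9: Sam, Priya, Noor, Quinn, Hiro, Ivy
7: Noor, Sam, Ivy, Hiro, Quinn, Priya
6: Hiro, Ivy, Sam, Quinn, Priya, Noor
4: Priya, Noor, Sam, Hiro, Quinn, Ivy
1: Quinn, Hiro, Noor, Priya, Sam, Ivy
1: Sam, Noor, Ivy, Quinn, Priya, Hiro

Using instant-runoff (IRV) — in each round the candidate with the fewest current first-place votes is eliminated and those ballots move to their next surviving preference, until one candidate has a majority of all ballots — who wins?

Noor

Round 1: Hiro 13, Sam 10, Noor 7, Quinn 11, Priya 4, Ivy 0. Ivy eliminated.
Round 2: Hiro 13, Sam 10, Noor 7, Quinn 11, Priya 4. Priya eliminated.
Round 3: Hiro 13, Sam 10, Noor 11, Quinn 11. Sam eliminated.
Round 4: Hiro 13, Noor 21, Quinn 11. Quinn eliminated.
Round 5: Hiro 14, Noor 31. Noor has a majority (≥23).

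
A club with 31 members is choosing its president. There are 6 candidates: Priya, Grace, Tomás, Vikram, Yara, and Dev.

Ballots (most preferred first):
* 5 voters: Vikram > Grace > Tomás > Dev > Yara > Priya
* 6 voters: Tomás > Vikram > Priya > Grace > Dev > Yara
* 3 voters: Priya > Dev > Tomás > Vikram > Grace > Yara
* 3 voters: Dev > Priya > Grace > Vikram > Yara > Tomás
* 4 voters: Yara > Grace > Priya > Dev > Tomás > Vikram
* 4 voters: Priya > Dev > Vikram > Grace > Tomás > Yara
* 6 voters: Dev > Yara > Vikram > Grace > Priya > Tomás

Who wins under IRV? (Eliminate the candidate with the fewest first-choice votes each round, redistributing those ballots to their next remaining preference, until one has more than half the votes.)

Priya

Round 1: Priya 7, Grace 0, Tomás 6, Vikram 5, Yara 4, Dev 9. Grace eliminated.
Round 2: Priya 7, Tomás 6, Vikram 5, Yara 4, Dev 9. Yara eliminated.
Round 3: Priya 11, Tomás 6, Vikram 5, Dev 9. Vikram eliminated.
Round 4: Priya 11, Tomás 11, Dev 9. Dev eliminated.
Round 5: Priya 20, Tomás 11. Priya has a majority (≥16).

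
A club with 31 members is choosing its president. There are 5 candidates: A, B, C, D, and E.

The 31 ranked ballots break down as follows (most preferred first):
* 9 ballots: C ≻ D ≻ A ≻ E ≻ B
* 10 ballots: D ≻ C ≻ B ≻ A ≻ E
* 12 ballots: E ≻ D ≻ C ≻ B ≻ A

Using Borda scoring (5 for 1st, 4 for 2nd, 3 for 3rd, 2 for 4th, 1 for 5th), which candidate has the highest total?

A: 9×3 + 10×2 + 12×1 = 59
B: 9×1 + 10×3 + 12×2 = 63
C: 9×5 + 10×4 + 12×3 = 121
D: 9×4 + 10×5 + 12×4 = 134
E: 9×2 + 10×1 + 12×5 = 88

D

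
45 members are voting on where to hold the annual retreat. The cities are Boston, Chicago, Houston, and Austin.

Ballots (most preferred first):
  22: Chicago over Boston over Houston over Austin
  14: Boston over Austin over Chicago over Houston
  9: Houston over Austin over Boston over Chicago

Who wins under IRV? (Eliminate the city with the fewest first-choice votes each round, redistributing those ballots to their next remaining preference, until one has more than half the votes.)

Boston

Round 1: Boston 14, Chicago 22, Houston 9, Austin 0. Austin eliminated.
Round 2: Boston 14, Chicago 22, Houston 9. Houston eliminated.
Round 3: Boston 23, Chicago 22. Boston has a majority (≥23).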